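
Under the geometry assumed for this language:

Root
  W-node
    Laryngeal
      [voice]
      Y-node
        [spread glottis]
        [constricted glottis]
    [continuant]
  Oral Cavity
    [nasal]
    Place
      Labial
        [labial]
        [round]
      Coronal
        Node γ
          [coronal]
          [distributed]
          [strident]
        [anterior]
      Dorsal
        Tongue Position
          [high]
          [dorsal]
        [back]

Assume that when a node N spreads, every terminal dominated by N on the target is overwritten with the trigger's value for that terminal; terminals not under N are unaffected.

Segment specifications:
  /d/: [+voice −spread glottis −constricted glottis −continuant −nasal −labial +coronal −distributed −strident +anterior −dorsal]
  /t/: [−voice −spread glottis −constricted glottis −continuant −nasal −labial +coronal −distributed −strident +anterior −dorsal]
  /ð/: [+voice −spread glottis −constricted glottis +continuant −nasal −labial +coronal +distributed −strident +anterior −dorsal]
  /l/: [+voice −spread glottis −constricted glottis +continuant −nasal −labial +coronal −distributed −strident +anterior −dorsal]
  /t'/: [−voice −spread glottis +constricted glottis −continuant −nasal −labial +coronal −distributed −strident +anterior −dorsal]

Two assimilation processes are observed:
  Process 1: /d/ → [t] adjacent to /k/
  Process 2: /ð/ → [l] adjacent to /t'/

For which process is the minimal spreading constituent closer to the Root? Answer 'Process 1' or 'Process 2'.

Process 1

In Process 1, [voice] changes, so the minimal spreading node is [voice] at depth 3.
Process 2: the feature that changes is [distributed]; the minimal node is [distributed] (depth 5).
[voice] (depth 3) sits above [distributed] (depth 5), making Process 1 the one with the higher spreading node.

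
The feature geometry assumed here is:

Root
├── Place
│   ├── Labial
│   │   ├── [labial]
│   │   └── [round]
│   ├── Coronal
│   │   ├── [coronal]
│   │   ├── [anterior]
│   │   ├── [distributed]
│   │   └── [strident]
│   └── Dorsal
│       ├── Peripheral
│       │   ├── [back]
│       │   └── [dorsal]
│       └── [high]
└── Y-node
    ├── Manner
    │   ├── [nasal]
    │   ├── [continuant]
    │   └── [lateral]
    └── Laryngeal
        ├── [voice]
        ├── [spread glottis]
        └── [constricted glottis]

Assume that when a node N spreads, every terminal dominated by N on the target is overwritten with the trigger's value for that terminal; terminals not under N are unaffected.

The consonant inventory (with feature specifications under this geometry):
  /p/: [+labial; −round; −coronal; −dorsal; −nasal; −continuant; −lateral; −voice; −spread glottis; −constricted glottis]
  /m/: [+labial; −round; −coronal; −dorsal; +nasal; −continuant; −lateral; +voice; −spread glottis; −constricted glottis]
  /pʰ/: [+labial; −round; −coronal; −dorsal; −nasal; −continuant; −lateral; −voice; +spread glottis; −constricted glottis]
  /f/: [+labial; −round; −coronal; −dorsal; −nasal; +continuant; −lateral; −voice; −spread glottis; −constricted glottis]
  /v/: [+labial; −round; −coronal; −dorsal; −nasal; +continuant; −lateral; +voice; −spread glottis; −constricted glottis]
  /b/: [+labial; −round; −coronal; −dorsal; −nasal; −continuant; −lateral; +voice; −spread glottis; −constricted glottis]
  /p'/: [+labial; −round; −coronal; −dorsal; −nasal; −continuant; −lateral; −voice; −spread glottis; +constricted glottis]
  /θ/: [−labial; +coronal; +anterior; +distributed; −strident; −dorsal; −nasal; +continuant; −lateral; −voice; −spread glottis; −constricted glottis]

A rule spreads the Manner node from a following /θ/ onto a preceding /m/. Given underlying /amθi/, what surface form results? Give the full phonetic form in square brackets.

[avθi]

Manner immediately or transitively dominates [nasal], [continuant], [lateral].
Spreading Manner from /θ/ onto /m/ replaces those values with /θ/'s: [−nasal], [+continuant], [−lateral]. Features outside Manner ([labial], [round], [coronal], …) stay as in /m/.
The resulting bundle matches /v/ in the inventory; substituting it for /m/ gives [avθi].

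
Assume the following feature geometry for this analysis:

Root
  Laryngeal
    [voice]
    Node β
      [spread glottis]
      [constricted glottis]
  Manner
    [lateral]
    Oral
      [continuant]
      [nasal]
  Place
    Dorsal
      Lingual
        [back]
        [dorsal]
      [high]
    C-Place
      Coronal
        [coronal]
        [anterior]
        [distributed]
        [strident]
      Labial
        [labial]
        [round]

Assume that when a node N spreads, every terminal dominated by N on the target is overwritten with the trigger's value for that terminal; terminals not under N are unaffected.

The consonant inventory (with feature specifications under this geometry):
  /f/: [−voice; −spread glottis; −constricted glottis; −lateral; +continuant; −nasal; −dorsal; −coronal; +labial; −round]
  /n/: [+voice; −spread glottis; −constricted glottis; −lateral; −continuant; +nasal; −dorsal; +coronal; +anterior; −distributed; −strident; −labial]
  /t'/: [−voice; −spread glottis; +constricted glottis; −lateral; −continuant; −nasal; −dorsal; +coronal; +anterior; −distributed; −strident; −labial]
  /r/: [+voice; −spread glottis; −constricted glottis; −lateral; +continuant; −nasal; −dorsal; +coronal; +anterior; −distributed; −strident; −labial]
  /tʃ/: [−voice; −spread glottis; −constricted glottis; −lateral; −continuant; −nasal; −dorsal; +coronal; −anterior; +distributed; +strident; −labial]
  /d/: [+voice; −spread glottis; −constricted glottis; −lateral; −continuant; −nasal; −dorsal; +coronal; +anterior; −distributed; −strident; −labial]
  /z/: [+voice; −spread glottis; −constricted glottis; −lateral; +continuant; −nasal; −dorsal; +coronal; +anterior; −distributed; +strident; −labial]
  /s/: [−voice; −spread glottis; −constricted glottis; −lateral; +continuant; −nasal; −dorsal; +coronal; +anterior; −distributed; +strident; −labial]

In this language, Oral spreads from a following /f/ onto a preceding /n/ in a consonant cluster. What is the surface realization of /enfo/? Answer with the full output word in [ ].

[erfo]

Terminals under Oral in this geometry: [continuant], [nasal].
The target acquires /f/'s values for everything under Oral — [+continuant], [−nasal] — while keeping its own [voice], [spread glottis], [constricted glottis], ….
This feature bundle is that of [r], so /enfo/ surfaces as [erfo].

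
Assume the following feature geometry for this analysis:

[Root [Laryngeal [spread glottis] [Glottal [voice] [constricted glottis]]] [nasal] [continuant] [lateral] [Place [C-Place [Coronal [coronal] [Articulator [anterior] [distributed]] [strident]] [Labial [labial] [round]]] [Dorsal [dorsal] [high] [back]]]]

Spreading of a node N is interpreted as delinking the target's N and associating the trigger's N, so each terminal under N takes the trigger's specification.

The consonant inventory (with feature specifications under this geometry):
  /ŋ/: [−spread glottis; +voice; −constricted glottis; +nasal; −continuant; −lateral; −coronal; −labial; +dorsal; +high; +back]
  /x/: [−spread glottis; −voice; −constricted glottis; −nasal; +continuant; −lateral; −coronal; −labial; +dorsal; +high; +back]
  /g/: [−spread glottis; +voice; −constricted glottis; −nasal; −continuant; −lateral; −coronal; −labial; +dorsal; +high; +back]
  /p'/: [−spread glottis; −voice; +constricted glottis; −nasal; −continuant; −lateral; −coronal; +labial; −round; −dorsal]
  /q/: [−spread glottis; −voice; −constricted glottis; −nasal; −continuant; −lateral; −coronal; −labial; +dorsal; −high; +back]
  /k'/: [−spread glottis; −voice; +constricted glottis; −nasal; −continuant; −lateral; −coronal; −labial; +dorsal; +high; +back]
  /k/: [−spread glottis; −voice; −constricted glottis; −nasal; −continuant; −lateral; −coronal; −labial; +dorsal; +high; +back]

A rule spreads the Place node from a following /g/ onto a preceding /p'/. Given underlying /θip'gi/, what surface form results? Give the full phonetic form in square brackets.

[θik'gi]

Terminals under Place in this geometry: [coronal], [anterior], [distributed], [strident], [labial], [round], [dorsal], [high], [back].
Spreading Place from /g/ onto /p'/ replaces those values with /g/'s: [−coronal], [−labial], [+dorsal], [+high], [+back]. Features outside Place ([spread glottis], [voice], [constricted glottis], …) stay as in /p'/.
This feature bundle is that of [k'], so /θip'gi/ surfaces as [θik'gi].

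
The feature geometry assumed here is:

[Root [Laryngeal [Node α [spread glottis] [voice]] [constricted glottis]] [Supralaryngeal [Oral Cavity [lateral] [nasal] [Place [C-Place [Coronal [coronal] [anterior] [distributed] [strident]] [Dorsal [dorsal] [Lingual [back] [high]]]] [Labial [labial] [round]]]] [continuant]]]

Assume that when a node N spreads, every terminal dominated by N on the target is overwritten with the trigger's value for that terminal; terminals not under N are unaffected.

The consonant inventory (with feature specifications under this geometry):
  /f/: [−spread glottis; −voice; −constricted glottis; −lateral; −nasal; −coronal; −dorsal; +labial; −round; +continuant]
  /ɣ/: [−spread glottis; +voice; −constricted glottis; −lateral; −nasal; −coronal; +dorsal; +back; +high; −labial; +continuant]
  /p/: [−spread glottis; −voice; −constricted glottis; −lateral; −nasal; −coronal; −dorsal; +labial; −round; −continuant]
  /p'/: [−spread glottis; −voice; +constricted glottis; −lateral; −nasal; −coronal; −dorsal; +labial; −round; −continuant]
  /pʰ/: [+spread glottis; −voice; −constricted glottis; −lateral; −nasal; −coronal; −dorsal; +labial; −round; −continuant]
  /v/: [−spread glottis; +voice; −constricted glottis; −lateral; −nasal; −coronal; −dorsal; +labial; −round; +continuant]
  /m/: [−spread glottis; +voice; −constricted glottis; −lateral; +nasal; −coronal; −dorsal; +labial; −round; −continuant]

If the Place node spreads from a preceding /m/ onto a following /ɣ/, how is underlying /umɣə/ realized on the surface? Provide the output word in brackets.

The Place node dominates the terminals [coronal], [anterior], [distributed], [strident], [dorsal], [back], [high], [labial], [round].
After delinking /ɣ/'s Place and linking /m/'s, the affected terminals become [−coronal], [−dorsal], [+labial], [−round]; [spread glottis], [voice], [constricted glottis], … (outside Place) are retained from /ɣ/.
The resulting bundle matches /v/ in the inventory; substituting it for /ɣ/ gives [umvə].

[umvə]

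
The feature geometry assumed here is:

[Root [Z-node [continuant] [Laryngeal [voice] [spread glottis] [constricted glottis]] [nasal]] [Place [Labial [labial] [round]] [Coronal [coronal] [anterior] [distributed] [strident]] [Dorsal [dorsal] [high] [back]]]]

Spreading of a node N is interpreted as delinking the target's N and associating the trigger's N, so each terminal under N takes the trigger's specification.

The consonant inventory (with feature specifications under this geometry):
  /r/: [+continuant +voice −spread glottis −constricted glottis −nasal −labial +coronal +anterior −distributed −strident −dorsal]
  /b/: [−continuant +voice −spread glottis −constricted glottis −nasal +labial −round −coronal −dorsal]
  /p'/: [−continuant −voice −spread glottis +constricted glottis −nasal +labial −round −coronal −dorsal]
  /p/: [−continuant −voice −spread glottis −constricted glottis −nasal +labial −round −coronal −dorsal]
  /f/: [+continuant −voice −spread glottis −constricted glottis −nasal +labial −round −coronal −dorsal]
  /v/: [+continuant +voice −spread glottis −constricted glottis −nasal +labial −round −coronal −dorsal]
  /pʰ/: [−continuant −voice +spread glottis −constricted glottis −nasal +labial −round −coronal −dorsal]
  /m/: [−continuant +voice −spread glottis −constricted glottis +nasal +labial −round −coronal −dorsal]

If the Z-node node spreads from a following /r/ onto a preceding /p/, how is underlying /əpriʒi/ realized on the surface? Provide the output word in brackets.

[əvriʒi]

The Z-node node dominates the terminals [continuant], [voice], [spread glottis], [constricted glottis], [nasal].
After delinking /p/'s Z-node and linking /r/'s, the affected terminals become [+continuant], [+voice], [−spread glottis], [−constricted glottis], [−nasal]; [labial], [round], [coronal], … (outside Z-node) are retained from /p/.
Among the inventory, only /v/ has exactly this specification, giving the surface form [əvriʒi].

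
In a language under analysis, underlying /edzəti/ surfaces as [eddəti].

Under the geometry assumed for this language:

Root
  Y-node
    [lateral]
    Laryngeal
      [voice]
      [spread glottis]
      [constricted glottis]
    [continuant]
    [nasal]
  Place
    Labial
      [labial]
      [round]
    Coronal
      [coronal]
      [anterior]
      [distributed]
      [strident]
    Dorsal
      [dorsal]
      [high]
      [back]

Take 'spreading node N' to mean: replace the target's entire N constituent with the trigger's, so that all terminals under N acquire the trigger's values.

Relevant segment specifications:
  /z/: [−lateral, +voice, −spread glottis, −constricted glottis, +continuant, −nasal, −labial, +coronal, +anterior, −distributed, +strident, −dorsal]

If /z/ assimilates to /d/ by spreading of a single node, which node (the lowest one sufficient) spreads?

Root

Comparing /z/ with its surface form [d], the features that change are [continuant], [strident].
In this geometry the lowest node dominating all of them is Root: every daughter of Root dominates only a proper subset, so no lower node suffices.
If Root spreads, every terminal under it takes /d/'s value, producing [d] as observed.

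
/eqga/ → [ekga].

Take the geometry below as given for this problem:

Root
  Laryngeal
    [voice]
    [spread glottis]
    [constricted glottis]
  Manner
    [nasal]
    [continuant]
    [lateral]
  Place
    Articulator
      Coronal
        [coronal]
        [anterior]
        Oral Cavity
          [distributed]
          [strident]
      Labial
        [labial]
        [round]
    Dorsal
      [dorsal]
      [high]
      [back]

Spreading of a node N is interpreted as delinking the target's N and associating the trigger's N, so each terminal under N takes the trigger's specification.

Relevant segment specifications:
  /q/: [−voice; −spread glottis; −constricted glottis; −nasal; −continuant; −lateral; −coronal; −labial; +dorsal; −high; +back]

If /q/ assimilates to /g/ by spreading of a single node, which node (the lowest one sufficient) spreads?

/q/ and [k] differ in [high]; every other specified feature is identical.
With a single altered terminal, the smallest constituent that could spread is that terminal — [high].
[voice], a feature on which the two segments disagree outside [high], is unchanged — nothing dominating it spread, and [high] is the minimal sufficient constituent.

[high]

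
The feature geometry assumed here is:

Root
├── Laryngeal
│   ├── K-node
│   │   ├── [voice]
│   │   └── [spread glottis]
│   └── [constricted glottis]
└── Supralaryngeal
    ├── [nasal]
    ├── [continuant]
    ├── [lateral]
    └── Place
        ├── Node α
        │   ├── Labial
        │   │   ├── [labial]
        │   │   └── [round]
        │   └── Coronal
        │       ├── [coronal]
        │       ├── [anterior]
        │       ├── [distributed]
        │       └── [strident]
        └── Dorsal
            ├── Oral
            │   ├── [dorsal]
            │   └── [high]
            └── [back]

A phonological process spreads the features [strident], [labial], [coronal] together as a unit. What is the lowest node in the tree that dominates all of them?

Node α

[strident] is immediately dominated by Coronal.
[labial] is immediately dominated by Labial.
[coronal] is immediately dominated by Coronal.
The lowest node appearing on every path is Node α; each proper daughter of Node α fails to dominate at least one of the listed features.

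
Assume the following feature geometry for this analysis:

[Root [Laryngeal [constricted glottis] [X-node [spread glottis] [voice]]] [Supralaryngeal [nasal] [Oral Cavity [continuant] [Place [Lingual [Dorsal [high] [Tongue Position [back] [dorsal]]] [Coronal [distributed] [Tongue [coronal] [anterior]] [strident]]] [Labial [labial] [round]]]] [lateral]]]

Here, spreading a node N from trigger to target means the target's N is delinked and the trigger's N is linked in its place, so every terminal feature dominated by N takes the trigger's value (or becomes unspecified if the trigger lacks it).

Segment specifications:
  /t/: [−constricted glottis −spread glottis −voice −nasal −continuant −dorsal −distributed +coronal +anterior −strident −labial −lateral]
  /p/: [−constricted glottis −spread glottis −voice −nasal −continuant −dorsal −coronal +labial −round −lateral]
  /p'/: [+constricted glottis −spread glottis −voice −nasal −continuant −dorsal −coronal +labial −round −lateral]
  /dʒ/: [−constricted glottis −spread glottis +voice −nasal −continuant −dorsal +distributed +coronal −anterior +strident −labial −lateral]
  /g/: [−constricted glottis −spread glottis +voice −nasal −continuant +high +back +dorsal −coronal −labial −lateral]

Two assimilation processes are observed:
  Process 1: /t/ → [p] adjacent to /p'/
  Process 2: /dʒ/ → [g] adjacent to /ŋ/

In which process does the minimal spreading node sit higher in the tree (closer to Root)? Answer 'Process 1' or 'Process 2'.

In Process 1, [labial], [round], [coronal], [anterior], [distributed], [strident] change, so the minimal spreading node is Place at depth 3.
Process 2 alters [coronal], [anterior], [distributed], [strident], [dorsal], [high], [back]; the lowest common ancestor is Lingual (depth 4 from Root).
Place (depth 3) sits above Lingual (depth 4), making Process 1 the one with the higher spreading node.

Process 1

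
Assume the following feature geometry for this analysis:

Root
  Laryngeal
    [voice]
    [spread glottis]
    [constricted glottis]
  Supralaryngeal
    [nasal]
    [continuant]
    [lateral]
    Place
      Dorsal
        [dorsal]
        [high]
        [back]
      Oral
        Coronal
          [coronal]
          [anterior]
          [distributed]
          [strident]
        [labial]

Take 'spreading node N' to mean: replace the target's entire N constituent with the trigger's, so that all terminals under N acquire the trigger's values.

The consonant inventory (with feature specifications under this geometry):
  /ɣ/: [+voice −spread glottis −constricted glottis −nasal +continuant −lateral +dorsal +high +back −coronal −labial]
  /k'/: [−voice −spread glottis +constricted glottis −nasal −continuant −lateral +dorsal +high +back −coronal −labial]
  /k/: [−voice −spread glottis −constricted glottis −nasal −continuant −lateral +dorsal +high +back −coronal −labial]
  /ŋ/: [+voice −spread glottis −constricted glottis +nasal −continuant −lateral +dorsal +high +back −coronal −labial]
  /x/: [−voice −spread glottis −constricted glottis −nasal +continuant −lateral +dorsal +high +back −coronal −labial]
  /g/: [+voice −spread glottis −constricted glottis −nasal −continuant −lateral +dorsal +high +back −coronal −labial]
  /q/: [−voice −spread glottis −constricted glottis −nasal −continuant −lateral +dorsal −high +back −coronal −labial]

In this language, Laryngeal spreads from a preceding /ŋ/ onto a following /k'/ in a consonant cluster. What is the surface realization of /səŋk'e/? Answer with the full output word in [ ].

Terminals under Laryngeal in this geometry: [voice], [spread glottis], [constricted glottis].
Spreading Laryngeal from /ŋ/ onto /k'/ replaces those values with /ŋ/'s: [+voice], [−spread glottis], [−constricted glottis]. Features outside Laryngeal ([nasal], [continuant], [lateral], …) stay as in /k'/.
Among the inventory, only /g/ has exactly this specification, giving the surface form [səŋge].

[səŋge]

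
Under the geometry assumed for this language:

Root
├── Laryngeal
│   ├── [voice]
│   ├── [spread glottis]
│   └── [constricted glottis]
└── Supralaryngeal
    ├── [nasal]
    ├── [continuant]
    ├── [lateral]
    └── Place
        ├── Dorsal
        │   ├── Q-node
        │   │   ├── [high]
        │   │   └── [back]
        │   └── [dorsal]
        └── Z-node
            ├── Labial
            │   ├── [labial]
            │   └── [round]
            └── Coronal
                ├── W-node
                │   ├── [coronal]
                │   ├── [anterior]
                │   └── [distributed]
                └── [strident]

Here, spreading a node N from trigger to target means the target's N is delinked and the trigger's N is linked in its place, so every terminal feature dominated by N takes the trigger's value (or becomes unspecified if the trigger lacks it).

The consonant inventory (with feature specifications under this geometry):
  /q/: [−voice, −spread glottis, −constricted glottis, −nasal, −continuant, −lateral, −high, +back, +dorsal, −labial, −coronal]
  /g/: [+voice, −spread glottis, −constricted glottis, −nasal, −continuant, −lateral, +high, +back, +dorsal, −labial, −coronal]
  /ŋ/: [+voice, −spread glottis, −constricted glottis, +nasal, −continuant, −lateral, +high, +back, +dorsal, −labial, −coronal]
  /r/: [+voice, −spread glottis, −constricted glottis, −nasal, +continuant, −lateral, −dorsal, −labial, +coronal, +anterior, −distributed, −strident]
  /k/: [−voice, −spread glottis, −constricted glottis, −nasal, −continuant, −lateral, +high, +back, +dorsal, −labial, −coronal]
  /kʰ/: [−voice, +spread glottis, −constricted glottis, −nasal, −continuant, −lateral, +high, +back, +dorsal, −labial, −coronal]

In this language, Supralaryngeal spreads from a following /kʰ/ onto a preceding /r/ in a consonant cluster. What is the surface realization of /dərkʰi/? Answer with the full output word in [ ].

[dəgkʰi]

Supralaryngeal immediately or transitively dominates [nasal], [continuant], [lateral], [high], [back], [dorsal], [labial], [round], [coronal], [anterior], [distributed], [strident].
The target acquires /kʰ/'s values for everything under Supralaryngeal — [−nasal], [−continuant], [−lateral], [+high], [+back], [+dorsal], [−labial], [−coronal] — while keeping its own [voice], [spread glottis], [constricted glottis].
The resulting bundle matches /g/ in the inventory; substituting it for /r/ gives [dəgkʰi].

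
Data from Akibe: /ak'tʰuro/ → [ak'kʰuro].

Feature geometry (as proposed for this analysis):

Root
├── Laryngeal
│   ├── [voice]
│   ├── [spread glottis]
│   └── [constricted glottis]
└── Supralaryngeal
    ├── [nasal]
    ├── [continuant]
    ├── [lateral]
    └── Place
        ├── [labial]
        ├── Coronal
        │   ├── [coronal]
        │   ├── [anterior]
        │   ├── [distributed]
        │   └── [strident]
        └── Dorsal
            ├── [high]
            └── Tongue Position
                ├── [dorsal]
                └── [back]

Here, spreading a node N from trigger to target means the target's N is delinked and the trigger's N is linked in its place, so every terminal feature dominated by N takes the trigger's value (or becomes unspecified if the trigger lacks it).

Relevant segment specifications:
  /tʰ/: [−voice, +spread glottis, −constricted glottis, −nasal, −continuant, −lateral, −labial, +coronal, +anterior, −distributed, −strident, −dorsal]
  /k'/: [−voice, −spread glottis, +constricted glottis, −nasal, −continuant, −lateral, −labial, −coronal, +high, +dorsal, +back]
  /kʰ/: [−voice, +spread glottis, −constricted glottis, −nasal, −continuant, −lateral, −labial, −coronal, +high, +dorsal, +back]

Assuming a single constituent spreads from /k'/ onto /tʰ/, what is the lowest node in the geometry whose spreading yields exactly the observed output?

/tʰ/ and [kʰ] differ in [coronal], [anterior], [distributed], [strident], [dorsal], [high], [back]; every other specified feature is identical.
The smallest constituent containing every changed terminal is Place — each of its daughters lacks at least one of the affected features.
Delinking /tʰ/'s Place and associating /k'/'s Place gives precisely the feature bundle of [kʰ].
Features on which the two segments disagree outside Place, such as [constricted glottis], [spread glottis], are unchanged — nothing dominating them spread, and Place is the minimal sufficient constituent.

Place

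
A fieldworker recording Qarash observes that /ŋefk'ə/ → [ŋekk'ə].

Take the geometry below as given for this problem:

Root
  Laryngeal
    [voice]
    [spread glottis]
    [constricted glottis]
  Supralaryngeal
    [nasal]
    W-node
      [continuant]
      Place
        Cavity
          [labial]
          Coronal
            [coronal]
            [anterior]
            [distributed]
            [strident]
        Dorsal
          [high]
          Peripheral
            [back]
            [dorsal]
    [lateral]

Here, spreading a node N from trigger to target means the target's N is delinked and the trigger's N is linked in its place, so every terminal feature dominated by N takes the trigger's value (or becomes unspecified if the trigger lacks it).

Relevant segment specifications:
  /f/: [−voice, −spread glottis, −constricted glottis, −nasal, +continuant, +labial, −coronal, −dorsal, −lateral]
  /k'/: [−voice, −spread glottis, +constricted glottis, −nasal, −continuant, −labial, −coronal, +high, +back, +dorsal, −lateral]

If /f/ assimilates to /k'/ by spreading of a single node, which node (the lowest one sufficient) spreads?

The alternation /f/ → [k] changes [continuant], [labial], [dorsal], [high], [back] and nothing else.
Tracing each changed feature up the tree, the paths first meet at W-node; any lower node misses at least one of them.
If W-node spreads, every terminal under it takes /k'/'s value, producing [k] as observed.
[constricted glottis], a feature on which the two segments disagree outside W-node, is unchanged — nothing dominating it spread, and W-node is the minimal sufficient constituent.

W-node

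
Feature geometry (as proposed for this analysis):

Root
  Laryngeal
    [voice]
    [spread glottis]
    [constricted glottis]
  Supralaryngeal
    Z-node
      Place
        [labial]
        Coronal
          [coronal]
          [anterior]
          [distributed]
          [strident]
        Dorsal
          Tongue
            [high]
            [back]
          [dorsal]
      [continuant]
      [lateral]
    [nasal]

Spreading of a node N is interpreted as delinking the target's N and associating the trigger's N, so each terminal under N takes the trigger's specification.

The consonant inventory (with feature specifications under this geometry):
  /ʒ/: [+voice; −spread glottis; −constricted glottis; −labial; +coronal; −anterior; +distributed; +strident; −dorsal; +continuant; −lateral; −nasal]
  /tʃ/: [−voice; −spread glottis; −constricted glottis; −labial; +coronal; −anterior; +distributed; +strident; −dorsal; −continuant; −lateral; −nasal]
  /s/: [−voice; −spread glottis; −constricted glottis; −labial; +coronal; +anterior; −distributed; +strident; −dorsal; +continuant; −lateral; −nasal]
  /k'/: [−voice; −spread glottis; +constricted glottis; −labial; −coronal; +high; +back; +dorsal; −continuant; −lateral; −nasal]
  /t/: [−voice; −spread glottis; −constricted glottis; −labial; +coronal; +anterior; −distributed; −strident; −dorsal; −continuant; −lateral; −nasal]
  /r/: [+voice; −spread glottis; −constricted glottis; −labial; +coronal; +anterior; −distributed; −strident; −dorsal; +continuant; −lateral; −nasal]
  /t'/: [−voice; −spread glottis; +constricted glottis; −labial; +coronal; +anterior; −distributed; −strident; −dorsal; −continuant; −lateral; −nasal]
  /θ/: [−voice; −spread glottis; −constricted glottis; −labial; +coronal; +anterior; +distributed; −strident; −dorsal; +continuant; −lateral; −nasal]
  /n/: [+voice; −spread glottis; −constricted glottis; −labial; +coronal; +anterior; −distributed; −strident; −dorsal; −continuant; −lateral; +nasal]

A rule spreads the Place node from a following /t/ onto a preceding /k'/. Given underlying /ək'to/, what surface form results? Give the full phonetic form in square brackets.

[ət'to]

Terminals under Place in this geometry: [labial], [coronal], [anterior], [distributed], [strident], [high], [back], [dorsal].
The target acquires /t/'s values for everything under Place — [−labial], [+coronal], [+anterior], [−distributed], [−strident], [−dorsal] — while keeping its own [voice], [spread glottis], [constricted glottis], ….
This feature bundle is that of [t'], so /ək'to/ surfaces as [ət'to].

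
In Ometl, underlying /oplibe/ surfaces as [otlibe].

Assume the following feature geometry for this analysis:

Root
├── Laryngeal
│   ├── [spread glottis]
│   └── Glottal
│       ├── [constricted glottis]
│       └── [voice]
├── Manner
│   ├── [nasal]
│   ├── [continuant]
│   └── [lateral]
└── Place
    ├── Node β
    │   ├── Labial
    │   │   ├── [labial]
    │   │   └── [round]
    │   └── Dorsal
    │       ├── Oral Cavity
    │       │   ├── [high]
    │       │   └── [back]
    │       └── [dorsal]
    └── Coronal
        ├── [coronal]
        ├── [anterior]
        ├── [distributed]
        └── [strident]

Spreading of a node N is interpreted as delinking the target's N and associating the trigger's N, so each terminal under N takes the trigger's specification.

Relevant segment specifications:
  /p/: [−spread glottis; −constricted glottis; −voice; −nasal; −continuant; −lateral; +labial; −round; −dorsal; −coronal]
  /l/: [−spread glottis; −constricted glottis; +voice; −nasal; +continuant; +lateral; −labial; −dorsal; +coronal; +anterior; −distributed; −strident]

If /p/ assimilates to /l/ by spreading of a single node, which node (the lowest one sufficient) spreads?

Comparing /p/ with its surface form [t], the features that change are [labial], [round], [coronal], [anterior], [distributed], [strident].
The smallest constituent containing every changed terminal is Place — each of its daughters lacks at least one of the affected features.
Spreading Place from /l/ overwrites each of those terminals with /l/'s values, yielding exactly [t].
Since [continuant], [voice] are preserved even though /l/ disagrees there, no node above Place spread.

Place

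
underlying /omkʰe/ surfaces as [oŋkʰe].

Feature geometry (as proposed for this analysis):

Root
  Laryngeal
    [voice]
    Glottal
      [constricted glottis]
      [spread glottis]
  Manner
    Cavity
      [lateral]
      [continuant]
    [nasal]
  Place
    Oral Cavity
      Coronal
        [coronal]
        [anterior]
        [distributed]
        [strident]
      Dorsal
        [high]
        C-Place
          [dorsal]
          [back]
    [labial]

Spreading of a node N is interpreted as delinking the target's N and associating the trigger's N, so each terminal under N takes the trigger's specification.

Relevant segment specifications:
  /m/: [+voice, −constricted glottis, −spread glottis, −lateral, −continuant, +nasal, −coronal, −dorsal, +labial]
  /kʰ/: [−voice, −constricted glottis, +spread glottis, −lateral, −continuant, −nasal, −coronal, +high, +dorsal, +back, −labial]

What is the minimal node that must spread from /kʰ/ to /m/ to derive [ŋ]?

Place

/m/ and [ŋ] differ in [labial], [dorsal], [high], [back]; every other specified feature is identical.
These terminals are all dominated by Place, and no proper subconstituent of Place covers them all; Place is their lowest common ancestor.
If Place spreads, every terminal under it takes /kʰ/'s value, producing [ŋ] as observed.
[voice], [nasal] — on which /kʰ/ differs from /m/ — are unchanged, so Root cannot have spread; the constituent is no larger than Place.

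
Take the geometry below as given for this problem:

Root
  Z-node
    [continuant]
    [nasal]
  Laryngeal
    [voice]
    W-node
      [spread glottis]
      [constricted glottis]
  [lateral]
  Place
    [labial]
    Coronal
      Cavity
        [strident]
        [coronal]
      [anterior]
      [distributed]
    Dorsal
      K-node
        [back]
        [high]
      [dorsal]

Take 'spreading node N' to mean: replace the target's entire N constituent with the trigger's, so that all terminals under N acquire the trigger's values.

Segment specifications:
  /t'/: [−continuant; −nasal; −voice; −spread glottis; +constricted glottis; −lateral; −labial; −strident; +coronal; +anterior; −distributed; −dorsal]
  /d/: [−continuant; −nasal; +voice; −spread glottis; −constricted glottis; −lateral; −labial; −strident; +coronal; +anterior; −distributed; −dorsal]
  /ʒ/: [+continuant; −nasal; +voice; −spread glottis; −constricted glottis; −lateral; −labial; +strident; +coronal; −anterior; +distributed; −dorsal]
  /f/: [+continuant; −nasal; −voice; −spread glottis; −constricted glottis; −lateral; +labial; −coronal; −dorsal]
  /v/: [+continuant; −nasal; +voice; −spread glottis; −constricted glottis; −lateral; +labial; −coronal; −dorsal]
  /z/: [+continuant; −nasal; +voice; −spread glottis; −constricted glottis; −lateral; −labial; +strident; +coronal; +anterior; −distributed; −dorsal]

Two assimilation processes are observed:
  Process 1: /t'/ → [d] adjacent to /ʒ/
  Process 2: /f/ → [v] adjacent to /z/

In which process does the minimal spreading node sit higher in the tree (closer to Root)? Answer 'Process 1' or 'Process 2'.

Process 1 alters [voice], [constricted glottis]; the lowest common ancestor is Laryngeal (depth 1 from Root).
In Process 2, [voice] changes, so the minimal spreading node is [voice] at depth 2.
Laryngeal is closer to Root than [voice], so Process 1 spreads the higher node.

Process 1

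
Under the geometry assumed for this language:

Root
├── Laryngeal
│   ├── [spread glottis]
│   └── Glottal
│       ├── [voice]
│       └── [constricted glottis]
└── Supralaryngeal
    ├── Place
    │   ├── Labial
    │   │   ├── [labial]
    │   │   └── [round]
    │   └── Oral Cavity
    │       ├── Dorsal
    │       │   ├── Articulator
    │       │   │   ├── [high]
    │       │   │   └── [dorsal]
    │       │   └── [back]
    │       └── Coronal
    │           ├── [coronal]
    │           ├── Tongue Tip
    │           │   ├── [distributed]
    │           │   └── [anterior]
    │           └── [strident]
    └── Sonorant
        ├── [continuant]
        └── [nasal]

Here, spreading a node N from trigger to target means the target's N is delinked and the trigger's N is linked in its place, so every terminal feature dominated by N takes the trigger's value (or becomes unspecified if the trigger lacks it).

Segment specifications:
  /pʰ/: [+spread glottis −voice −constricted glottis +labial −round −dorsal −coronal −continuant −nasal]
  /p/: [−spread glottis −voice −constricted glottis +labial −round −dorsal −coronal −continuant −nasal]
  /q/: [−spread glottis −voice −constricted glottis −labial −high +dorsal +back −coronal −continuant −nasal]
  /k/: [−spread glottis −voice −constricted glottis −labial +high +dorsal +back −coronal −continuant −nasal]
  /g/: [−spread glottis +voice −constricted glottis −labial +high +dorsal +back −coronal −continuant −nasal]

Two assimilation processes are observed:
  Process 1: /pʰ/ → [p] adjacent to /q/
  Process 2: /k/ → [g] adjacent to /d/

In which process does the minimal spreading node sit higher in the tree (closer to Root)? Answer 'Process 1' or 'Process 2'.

Process 1 alters [spread glottis]; the lowest dominating node is [spread glottis] (depth 2 from Root).
Process 2 alters [voice]; the lowest dominating node is [voice] (depth 3 from Root).
[spread glottis] (depth 2) sits above [voice] (depth 3), making Process 1 the one with the higher spreading node.

Process 1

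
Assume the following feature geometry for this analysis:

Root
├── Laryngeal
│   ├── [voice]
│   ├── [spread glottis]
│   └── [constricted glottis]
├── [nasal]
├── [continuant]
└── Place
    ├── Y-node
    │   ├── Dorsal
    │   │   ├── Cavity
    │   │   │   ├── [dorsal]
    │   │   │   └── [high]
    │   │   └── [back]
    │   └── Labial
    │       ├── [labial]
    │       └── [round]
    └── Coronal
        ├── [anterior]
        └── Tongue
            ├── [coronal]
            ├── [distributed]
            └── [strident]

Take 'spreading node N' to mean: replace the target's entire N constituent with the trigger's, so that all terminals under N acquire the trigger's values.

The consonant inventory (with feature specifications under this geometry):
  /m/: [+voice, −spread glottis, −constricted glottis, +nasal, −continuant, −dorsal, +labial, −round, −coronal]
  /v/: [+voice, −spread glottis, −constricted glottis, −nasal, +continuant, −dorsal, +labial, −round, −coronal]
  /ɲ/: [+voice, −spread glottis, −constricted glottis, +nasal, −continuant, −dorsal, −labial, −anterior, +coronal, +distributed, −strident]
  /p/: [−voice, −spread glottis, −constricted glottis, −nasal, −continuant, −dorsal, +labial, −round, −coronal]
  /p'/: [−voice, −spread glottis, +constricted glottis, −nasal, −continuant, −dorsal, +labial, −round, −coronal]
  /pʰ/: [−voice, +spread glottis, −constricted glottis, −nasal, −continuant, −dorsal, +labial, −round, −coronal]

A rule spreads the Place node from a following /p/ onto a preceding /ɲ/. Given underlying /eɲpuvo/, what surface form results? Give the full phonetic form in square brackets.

Terminals under Place in this geometry: [dorsal], [high], [back], [labial], [round], [anterior], [coronal], [distributed], [strident].
Spreading Place from /p/ onto /ɲ/ replaces those values with /p/'s: [−dorsal], [+labial], [−round], [−coronal]. Features outside Place ([voice], [spread glottis], [constricted glottis], …) stay as in /ɲ/.
Among the inventory, only /m/ has exactly this specification, giving the surface form [empuvo].

[empuvo]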